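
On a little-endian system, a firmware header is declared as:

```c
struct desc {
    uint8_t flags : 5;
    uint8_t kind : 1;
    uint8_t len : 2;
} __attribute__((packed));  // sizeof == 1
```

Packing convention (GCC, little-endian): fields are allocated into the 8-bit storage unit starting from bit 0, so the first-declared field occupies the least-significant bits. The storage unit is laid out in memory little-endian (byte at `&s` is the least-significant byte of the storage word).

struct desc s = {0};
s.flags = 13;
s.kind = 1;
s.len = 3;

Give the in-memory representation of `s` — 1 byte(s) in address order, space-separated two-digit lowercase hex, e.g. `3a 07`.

ed

[0+:5] flags=13 & 0x1f = 0xd; word=0x0d
[5+:1] kind=1 & 0x1 = 0x1; word=0x2d
[6+:2] len=3 & 0x3 = 0x3; word=0xed
word = 0xed → little-endian bytes:
  [0]=0xed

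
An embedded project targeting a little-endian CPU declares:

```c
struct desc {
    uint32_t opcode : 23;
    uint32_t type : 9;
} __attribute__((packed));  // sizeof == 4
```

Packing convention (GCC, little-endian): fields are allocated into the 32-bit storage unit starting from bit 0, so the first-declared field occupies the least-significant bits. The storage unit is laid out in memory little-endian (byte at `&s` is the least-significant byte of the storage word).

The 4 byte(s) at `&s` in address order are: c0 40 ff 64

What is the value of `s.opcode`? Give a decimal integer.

8339648

[0]=0xc0 [1]=0x40 [2]=0xff [3]=0x64 (little-endian) → word 0x64ff40c0
opcode:23 @ bit 0 → (0x64ff40c0>>0)&0x7fffff = 0x7f40c0  ←
type:9 @ bit 23 → (0x64ff40c0>>23)&0x1ff = 0xc9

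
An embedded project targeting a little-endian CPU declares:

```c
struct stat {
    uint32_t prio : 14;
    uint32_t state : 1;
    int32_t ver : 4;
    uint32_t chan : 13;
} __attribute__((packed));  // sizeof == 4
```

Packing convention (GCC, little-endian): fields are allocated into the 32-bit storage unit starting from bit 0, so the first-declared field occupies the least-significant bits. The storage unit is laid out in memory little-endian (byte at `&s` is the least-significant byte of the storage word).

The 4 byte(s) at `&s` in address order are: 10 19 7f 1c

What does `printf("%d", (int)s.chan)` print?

911

[0]=0x10 [1]=0x19 [2]=0x7f [3]=0x1c (little-endian) → word 0x1c7f1910
prio [0+:14] = (word>>0) & 0x3fff = 6416
state [14+:1] = (word>>14) & 0x1 = 0
ver [15+:4] = (word>>15) & 0xf = 14
chan [19+:13] = (word>>19) & 0x1fff = 911  ←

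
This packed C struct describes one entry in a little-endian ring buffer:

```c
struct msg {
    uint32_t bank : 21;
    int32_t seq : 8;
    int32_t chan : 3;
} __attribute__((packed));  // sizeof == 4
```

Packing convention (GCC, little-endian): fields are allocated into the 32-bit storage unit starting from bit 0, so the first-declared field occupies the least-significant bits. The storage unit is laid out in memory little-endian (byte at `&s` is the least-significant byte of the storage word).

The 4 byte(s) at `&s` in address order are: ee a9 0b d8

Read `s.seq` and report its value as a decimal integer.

-64

[0]=0xee [1]=0xa9 [2]=0x0b [3]=0xd8 (little-endian) → word 0xd80ba9ee
bank [0+:21] = (word>>0) & 0x1fffff = 764398
seq [21+:8] = (word>>21) & 0xff = 192  ←
chan [29+:3] = (word>>29) & 0x7 = 6
seq signed 8b, MSB=1: 192 - 256 = -64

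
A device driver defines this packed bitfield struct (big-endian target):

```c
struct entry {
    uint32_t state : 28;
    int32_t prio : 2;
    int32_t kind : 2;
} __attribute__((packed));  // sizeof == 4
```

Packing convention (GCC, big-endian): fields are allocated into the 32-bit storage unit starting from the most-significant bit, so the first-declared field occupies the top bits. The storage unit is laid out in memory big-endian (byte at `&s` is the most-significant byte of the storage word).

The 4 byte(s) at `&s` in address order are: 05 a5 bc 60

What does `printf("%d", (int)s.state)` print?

5921734

[0]=0x05 [1]=0xa5 [2]=0xbc [3]=0x60 (big-endian) → word 0x05a5bc60
state [4+:28] = (word>>4) & 0xfffffff = 5921734  ←
prio [2+:2] = (word>>2) & 0x3 = 0
kind [0+:2] = (word>>0) & 0x3 = 0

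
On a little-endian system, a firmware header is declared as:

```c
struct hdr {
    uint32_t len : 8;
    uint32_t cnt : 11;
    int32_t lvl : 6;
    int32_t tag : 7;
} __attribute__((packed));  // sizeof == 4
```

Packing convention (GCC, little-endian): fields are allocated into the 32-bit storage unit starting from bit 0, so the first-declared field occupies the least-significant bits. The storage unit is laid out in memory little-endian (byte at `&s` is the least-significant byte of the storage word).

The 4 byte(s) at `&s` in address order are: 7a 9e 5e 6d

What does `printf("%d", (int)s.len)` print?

122

[0]=0x7a [1]=0x9e [2]=0x5e [3]=0x6d (little-endian) → word 0x6d5e9e7a
len:8 @ bit 0 → (0x6d5e9e7a>>0)&0xff = 0x7a  ←
cnt:11 @ bit 8 → (0x6d5e9e7a>>8)&0x7ff = 0x69e
lvl:6 @ bit 19 → (0x6d5e9e7a>>19)&0x3f = 0x2b
tag:7 @ bit 25 → (0x6d5e9e7a>>25)&0x7f = 0x36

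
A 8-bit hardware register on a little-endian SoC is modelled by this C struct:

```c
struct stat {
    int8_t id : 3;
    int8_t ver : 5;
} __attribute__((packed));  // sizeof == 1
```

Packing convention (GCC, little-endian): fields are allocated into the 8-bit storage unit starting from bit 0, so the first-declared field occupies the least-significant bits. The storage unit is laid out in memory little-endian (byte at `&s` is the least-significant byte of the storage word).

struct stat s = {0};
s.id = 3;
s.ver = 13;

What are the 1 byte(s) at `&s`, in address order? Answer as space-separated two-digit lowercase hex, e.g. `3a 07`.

6b

id:3 = 3 → 0x3 << 0 → word 0x03
ver:5 = 13 → 0xd << 3 → word 0x6b
word = 0x6b → little-endian bytes:
  [0]=0x6b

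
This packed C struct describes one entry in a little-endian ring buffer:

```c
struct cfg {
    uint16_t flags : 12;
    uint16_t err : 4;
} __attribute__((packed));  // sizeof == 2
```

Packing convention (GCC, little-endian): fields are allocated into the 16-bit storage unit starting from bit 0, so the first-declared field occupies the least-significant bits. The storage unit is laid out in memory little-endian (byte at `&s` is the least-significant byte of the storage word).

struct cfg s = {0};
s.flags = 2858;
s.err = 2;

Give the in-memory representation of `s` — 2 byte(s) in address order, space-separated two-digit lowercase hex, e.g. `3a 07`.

2a 2b

flags:12 = 2858 → 0xb2a << 0 → word 0x0b2a
err:4 = 2 → 0x2 << 12 → word 0x2b2a
word = 0x2b2a → little-endian bytes:
  [0]=0x2a  [1]=0x2b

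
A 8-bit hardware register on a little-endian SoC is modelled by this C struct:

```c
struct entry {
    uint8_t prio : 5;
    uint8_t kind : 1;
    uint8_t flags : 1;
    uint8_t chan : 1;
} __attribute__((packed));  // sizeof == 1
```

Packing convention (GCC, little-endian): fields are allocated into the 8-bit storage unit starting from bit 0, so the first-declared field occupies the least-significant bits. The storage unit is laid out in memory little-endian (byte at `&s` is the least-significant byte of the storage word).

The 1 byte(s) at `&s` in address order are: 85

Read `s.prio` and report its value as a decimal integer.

5

[0]=0x85 (little-endian) → word 0x85
prio [0+:5] = (word>>0) & 0x1f = 5  ←
kind [5+:1] = (word>>5) & 0x1 = 0
flags [6+:1] = (word>>6) & 0x1 = 0
chan [7+:1] = (word>>7) & 0x1 = 1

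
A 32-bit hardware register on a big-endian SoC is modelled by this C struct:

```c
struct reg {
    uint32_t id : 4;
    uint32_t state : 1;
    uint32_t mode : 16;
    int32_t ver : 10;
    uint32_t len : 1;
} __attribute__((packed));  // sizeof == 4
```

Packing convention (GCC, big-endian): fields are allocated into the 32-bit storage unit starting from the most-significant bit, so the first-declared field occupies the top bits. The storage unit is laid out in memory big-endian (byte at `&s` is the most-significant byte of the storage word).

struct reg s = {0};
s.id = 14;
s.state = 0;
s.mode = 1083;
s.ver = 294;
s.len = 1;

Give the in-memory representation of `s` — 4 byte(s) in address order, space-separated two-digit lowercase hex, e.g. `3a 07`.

[28+:4] id=14 & 0xf = 0xe; word=0xe0000000
[27+:1] state=0 & 0x1 = 0x0; word=0xe0000000
[11+:16] mode=1083 & 0xffff = 0x43b; word=0xe021d800
[1+:10] ver=294 & 0x3ff = 0x126; word=0xe021da4c
[0+:1] len=1 & 0x1 = 0x1; word=0xe021da4d
word = 0xe021da4d → big-endian bytes:
  [0]=0xe0  [1]=0x21  [2]=0xda  [3]=0x4d

e0 21 da 4d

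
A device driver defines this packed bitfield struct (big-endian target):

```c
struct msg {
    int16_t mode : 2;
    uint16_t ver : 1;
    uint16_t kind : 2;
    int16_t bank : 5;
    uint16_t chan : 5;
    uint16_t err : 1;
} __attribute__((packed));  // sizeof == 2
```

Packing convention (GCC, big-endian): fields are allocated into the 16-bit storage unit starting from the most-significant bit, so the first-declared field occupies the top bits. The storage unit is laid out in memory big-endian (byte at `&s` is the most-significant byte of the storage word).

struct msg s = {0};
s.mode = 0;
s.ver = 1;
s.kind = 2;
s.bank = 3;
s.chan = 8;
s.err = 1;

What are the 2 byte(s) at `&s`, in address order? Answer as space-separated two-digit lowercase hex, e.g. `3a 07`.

mode (2b) val=0 bits=0x0 at bit 14: 0x0000
ver (1b) val=1 bits=0x1 at bit 13: 0x2000
kind (2b) val=2 bits=0x2 at bit 11: 0x3000
bank (5b) val=3 bits=0x3 at bit 6: 0x30c0
chan (5b) val=8 bits=0x8 at bit 1: 0x30d0
err (1b) val=1 bits=0x1 at bit 0: 0x30d1
word = 0x30d1 → big-endian bytes:
  [0]=0x30  [1]=0xd1

30 d1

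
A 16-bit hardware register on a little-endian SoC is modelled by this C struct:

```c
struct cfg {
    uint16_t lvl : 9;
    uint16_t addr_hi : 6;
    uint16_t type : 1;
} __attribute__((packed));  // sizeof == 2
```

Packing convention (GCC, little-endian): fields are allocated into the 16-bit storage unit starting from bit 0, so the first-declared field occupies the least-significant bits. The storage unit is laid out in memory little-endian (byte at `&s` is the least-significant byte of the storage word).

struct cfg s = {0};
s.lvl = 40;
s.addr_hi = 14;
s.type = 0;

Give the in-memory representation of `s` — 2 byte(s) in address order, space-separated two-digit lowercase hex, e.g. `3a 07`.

[0+:9] lvl=40 & 0x1ff = 0x28; word=0x0028
[9+:6] addr_hi=14 & 0x3f = 0xe; word=0x1c28
[15+:1] type=0 & 0x1 = 0x0; word=0x1c28
word = 0x1c28 → little-endian bytes:
  [0]=0x28  [1]=0x1c

28 1c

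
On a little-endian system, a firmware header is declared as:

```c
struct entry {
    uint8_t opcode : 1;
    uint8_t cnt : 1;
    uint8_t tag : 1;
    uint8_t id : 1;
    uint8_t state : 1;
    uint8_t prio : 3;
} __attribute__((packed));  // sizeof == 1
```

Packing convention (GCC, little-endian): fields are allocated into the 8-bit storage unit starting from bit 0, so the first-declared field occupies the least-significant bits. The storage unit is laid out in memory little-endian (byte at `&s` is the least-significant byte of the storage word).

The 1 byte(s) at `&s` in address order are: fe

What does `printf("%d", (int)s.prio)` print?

[0]=0xfe (little-endian) → word 0xfe
opcode [0+:1] = (word>>0) & 0x1 = 0
cnt [1+:1] = (word>>1) & 0x1 = 1
tag [2+:1] = (word>>2) & 0x1 = 1
id [3+:1] = (word>>3) & 0x1 = 1
state [4+:1] = (word>>4) & 0x1 = 1
prio [5+:3] = (word>>5) & 0x7 = 7  ←

7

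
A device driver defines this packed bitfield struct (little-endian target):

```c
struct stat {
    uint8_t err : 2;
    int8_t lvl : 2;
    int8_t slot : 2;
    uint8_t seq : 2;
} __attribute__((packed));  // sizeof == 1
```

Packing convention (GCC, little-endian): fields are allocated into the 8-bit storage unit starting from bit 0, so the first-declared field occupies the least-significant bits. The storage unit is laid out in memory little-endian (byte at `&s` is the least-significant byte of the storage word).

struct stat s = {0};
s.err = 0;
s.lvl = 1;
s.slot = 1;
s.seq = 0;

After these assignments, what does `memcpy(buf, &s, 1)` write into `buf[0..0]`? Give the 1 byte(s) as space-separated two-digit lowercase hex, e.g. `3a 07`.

err (2b) val=0 bits=0x0 at bit 0: 0x00
lvl (2b) val=1 bits=0x1 at bit 2: 0x04
slot (2b) val=1 bits=0x1 at bit 4: 0x14
seq (2b) val=0 bits=0x0 at bit 6: 0x14
word = 0x14 → little-endian bytes:
  [0]=0x14

14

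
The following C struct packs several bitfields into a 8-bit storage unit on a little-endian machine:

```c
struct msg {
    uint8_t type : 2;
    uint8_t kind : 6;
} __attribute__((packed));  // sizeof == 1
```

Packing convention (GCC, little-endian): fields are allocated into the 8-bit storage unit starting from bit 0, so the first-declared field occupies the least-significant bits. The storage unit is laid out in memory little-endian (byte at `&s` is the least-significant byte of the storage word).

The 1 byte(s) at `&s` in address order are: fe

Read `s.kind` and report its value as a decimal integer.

63

[0]=0xfe (little-endian) → word 0xfe
type:2 @ bit 0 → (0xfe>>0)&0x3 = 0x2
kind:6 @ bit 2 → (0xfe>>2)&0x3f = 0x3f  ←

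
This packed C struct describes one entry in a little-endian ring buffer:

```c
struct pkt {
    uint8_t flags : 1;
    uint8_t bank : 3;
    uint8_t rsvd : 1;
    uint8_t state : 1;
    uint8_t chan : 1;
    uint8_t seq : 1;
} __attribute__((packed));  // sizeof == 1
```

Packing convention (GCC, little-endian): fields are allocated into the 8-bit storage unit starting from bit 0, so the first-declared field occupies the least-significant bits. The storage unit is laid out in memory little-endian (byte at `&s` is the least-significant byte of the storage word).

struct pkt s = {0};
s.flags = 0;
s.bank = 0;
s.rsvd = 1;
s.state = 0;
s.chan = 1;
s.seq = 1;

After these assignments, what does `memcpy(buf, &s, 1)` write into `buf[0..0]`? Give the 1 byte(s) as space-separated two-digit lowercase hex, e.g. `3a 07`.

d0

flags:1 = 0 → 0x0 << 0 → word 0x00
bank:3 = 0 → 0x0 << 1 → word 0x00
rsvd:1 = 1 → 0x1 << 4 → word 0x10
state:1 = 0 → 0x0 << 5 → word 0x10
chan:1 = 1 → 0x1 << 6 → word 0x50
seq:1 = 1 → 0x1 << 7 → word 0xd0
word = 0xd0 → little-endian bytes:
  [0]=0xd0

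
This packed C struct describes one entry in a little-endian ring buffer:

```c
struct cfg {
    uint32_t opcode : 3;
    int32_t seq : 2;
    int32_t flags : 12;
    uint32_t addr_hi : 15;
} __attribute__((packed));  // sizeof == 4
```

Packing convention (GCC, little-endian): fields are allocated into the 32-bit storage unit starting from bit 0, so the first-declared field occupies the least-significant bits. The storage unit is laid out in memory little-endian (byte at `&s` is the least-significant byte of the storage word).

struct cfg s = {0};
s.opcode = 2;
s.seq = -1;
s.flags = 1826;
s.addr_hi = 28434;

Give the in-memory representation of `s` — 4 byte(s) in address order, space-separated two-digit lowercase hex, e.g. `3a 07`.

5a e4 24 de

opcode (3b) val=2 bits=0x2 at bit 0: 0x00000002
seq (2b) val=-1 bits=0x3 at bit 3: 0x0000001a
flags (12b) val=1826 bits=0x722 at bit 5: 0x0000e45a
addr_hi (15b) val=28434 bits=0x6f12 at bit 17: 0xde24e45a
word = 0xde24e45a → little-endian bytes:
  [0]=0x5a  [1]=0xe4  [2]=0x24  [3]=0xde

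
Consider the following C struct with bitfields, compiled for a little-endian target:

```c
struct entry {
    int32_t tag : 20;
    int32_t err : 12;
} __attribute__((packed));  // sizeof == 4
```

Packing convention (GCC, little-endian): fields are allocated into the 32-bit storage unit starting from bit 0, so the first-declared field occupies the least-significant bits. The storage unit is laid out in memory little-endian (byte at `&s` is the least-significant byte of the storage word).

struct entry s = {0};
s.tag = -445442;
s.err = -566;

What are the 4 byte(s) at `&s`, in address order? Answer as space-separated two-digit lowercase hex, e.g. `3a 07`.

fe 33 a9 dc

tag (20b) val=-445442 bits=0x933fe at bit 0: 0x000933fe
err (12b) val=-566 bits=0xdca at bit 20: 0xdca933fe
word = 0xdca933fe → little-endian bytes:
  [0]=0xfe  [1]=0x33  [2]=0xa9  [3]=0xdc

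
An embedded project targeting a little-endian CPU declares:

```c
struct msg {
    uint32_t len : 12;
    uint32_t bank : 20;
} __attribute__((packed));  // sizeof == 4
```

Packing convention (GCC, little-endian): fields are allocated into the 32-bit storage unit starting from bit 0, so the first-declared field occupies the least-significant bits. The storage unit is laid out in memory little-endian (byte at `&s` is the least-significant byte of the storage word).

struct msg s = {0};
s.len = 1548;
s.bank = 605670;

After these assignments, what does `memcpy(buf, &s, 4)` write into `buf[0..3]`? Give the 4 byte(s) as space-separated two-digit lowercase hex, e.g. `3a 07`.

[0+:12] len=1548 & 0xfff = 0x60c; word=0x0000060c
[12+:20] bank=605670 & 0xfffff = 0x93de6; word=0x93de660c
word = 0x93de660c → little-endian bytes:
  [0]=0x0c  [1]=0x66  [2]=0xde  [3]=0x93

0c 66 de 93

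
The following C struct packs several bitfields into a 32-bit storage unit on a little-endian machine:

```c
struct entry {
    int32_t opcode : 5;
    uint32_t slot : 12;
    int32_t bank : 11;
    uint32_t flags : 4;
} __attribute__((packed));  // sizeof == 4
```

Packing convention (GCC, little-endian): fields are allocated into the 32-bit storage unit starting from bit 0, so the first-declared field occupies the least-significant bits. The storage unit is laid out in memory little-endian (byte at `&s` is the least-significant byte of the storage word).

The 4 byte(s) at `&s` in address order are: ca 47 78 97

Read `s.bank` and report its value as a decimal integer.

[0]=0xca [1]=0x47 [2]=0x78 [3]=0x97 (little-endian) → word 0x977847ca
opcode [0+:5] = (word>>0) & 0x1f = 10
slot [5+:12] = (word>>5) & 0xfff = 574
bank [17+:11] = (word>>17) & 0x7ff = 956  ←
flags [28+:4] = (word>>28) & 0xf = 9
bank signed 11b, MSB=0: value = 956

956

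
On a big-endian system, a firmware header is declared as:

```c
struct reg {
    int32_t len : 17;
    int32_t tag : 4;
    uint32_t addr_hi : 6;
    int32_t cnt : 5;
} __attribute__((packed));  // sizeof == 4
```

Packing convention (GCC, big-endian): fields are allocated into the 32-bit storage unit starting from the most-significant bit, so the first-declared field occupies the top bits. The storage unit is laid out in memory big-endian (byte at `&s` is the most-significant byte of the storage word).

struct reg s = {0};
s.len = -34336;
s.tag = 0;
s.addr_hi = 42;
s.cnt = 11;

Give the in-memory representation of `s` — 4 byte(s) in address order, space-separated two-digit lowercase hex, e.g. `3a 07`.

bc f0 05 4b

len (17b) val=-34336 bits=0x179e0 at bit 15: 0xbcf00000
tag (4b) val=0 bits=0x0 at bit 11: 0xbcf00000
addr_hi (6b) val=42 bits=0x2a at bit 5: 0xbcf00540
cnt (5b) val=11 bits=0xb at bit 0: 0xbcf0054b
word = 0xbcf0054b → big-endian bytes:
  [0]=0xbc  [1]=0xf0  [2]=0x05  [3]=0x4b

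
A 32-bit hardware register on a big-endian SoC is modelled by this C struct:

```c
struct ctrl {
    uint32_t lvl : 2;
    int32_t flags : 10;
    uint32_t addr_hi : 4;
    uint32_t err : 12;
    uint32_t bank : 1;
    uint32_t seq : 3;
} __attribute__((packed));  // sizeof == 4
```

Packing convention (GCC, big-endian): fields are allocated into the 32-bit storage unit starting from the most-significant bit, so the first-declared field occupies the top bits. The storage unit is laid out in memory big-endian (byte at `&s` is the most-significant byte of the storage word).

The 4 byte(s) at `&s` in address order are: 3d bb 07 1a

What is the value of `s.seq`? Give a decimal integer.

2

[0]=0x3d [1]=0xbb [2]=0x07 [3]=0x1a (big-endian) → word 0x3dbb071a
lvl [30+:2] = (word>>30) & 0x3 = 0
flags [20+:10] = (word>>20) & 0x3ff = 987
addr_hi [16+:4] = (word>>16) & 0xf = 11
err [4+:12] = (word>>4) & 0xfff = 113
bank [3+:1] = (word>>3) & 0x1 = 1
seq [0+:3] = (word>>0) & 0x7 = 2  ←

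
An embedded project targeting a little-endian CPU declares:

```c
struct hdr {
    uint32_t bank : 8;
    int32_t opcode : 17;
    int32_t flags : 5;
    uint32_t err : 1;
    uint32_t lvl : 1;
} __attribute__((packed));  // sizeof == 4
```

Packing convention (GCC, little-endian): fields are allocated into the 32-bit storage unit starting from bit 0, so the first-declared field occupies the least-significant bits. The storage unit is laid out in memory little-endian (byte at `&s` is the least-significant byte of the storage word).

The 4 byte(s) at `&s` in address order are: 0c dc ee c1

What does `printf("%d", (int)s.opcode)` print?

-4388

[0]=0x0c [1]=0xdc [2]=0xee [3]=0xc1 (little-endian) → word 0xc1eedc0c
bank:8 @ bit 0 → (0xc1eedc0c>>0)&0xff = 0xc
opcode:17 @ bit 8 → (0xc1eedc0c>>8)&0x1ffff = 0x1eedc  ←
flags:5 @ bit 25 → (0xc1eedc0c>>25)&0x1f = 0x0
err:1 @ bit 30 → (0xc1eedc0c>>30)&0x1 = 0x1
lvl:1 @ bit 31 → (0xc1eedc0c>>31)&0x1 = 0x1
opcode signed 17b, MSB=1: 126684 - 131072 = -4388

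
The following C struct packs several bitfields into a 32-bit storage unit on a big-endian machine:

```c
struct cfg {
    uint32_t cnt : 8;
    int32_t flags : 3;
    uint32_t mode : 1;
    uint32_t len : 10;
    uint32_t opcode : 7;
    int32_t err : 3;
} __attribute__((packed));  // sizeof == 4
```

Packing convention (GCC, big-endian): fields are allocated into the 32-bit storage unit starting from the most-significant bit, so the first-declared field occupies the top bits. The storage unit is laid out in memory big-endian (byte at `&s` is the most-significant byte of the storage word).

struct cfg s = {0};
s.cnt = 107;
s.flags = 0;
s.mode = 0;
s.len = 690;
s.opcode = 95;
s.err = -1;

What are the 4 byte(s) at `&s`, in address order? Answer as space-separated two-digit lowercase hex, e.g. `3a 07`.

6b 0a ca ff

cnt (8b) val=107 bits=0x6b at bit 24: 0x6b000000
flags (3b) val=0 bits=0x0 at bit 21: 0x6b000000
mode (1b) val=0 bits=0x0 at bit 20: 0x6b000000
len (10b) val=690 bits=0x2b2 at bit 10: 0x6b0ac800
opcode (7b) val=95 bits=0x5f at bit 3: 0x6b0acaf8
err (3b) val=-1 bits=0x7 at bit 0: 0x6b0acaff
word = 0x6b0acaff → big-endian bytes:
  [0]=0x6b  [1]=0x0a  [2]=0xca  [3]=0xff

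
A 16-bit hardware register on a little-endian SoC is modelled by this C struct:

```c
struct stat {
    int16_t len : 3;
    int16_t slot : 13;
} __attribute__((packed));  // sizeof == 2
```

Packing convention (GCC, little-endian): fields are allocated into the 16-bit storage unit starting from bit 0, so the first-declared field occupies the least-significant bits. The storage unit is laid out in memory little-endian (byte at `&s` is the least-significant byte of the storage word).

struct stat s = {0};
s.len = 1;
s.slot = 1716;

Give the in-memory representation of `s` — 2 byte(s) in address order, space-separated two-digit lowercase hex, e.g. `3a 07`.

a1 35

[0+:3] len=1 & 0x7 = 0x1; word=0x0001
[3+:13] slot=1716 & 0x1fff = 0x6b4; word=0x35a1
word = 0x35a1 → little-endian bytes:
  [0]=0xa1  [1]=0x35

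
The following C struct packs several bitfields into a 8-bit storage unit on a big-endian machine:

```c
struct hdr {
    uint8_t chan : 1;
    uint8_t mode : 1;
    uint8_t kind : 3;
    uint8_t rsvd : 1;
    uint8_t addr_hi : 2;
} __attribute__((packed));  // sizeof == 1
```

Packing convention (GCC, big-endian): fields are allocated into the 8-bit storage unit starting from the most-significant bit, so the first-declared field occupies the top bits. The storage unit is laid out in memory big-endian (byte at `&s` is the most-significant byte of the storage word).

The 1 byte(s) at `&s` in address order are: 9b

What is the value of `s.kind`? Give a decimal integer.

[0]=0x9b (big-endian) → word 0x9b
chan [7+:1] = (word>>7) & 0x1 = 1
mode [6+:1] = (word>>6) & 0x1 = 0
kind [3+:3] = (word>>3) & 0x7 = 3  ←
rsvd [2+:1] = (word>>2) & 0x1 = 0
addr_hi [0+:2] = (word>>0) & 0x3 = 3

3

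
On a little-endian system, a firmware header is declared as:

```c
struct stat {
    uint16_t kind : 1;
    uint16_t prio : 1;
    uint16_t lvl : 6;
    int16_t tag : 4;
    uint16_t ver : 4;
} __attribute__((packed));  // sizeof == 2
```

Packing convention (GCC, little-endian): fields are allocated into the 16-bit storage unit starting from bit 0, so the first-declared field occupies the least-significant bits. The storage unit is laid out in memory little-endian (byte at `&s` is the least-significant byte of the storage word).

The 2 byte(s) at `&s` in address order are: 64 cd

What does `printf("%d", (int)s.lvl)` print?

25

[0]=0x64 [1]=0xcd (little-endian) → word 0xcd64
kind [0+:1] = (word>>0) & 0x1 = 0
prio [1+:1] = (word>>1) & 0x1 = 0
lvl [2+:6] = (word>>2) & 0x3f = 25  ←
tag [8+:4] = (word>>8) & 0xf = 13
ver [12+:4] = (word>>12) & 0xf = 12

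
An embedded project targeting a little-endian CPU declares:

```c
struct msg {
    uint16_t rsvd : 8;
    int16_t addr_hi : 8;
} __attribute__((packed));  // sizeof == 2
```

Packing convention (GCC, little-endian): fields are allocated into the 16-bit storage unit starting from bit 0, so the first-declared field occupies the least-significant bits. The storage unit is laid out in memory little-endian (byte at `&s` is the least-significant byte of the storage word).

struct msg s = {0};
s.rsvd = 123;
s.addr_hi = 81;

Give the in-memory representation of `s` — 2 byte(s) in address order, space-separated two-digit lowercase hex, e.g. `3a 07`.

7b 51

rsvd (8b) val=123 bits=0x7b at bit 0: 0x007b
addr_hi (8b) val=81 bits=0x51 at bit 8: 0x517b
word = 0x517b → little-endian bytes:
  [0]=0x7b  [1]=0x51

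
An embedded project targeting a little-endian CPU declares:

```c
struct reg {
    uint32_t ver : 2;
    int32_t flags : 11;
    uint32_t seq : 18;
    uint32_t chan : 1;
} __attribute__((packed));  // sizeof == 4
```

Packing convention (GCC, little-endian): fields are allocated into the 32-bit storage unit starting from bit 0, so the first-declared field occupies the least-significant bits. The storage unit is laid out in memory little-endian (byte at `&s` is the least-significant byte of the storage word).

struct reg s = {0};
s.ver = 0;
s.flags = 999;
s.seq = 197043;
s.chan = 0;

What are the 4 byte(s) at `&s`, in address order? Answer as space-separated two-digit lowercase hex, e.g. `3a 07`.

ver:2 = 0 → 0x0 << 0 → word 0x00000000
flags:11 = 999 → 0x3e7 << 2 → word 0x00000f9c
seq:18 = 197043 → 0x301b3 << 13 → word 0x60366f9c
chan:1 = 0 → 0x0 << 31 → word 0x60366f9c
word = 0x60366f9c → little-endian bytes:
  [0]=0x9c  [1]=0x6f  [2]=0x36  [3]=0x60

9c 6f 36 60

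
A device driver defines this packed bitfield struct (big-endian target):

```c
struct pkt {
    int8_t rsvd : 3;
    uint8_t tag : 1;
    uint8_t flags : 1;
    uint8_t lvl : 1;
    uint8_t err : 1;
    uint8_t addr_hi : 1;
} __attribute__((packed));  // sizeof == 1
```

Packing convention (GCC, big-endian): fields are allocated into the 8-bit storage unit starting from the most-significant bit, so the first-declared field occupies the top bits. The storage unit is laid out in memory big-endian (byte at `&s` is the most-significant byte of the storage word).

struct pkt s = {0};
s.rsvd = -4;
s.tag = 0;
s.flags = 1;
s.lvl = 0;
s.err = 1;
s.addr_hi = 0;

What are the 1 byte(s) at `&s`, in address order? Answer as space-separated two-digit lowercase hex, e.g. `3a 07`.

rsvd (3b) val=-4 bits=0x4 at bit 5: 0x80
tag (1b) val=0 bits=0x0 at bit 4: 0x80
flags (1b) val=1 bits=0x1 at bit 3: 0x88
lvl (1b) val=0 bits=0x0 at bit 2: 0x88
err (1b) val=1 bits=0x1 at bit 1: 0x8a
addr_hi (1b) val=0 bits=0x0 at bit 0: 0x8a
word = 0x8a → big-endian bytes:
  [0]=0x8a

8a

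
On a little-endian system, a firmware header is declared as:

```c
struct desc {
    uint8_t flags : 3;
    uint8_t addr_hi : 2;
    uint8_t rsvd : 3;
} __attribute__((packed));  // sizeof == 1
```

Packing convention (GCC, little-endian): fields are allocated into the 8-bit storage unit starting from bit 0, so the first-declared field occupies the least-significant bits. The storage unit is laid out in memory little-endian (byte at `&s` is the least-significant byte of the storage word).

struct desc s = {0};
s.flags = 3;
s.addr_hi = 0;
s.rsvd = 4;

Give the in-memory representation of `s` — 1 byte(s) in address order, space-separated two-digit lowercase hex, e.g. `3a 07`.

flags:3 = 3 → 0x3 << 0 → word 0x03
addr_hi:2 = 0 → 0x0 << 3 → word 0x03
rsvd:3 = 4 → 0x4 << 5 → word 0x83
word = 0x83 → little-endian bytes:
  [0]=0x83

83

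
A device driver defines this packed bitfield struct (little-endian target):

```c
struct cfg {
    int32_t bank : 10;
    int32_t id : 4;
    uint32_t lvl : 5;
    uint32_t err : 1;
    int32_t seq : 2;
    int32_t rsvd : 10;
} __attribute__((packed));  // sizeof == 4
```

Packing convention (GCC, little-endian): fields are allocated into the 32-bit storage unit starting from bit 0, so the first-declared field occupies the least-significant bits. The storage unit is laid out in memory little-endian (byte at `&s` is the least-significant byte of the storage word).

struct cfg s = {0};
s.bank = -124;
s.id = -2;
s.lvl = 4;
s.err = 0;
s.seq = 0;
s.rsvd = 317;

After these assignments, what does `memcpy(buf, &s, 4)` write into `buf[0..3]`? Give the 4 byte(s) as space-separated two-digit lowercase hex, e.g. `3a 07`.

bank:10 = -124 → 0x384 << 0 → word 0x00000384
id:4 = -2 → 0xe << 10 → word 0x00003b84
lvl:5 = 4 → 0x4 << 14 → word 0x00013b84
err:1 = 0 → 0x0 << 19 → word 0x00013b84
seq:2 = 0 → 0x0 << 20 → word 0x00013b84
rsvd:10 = 317 → 0x13d << 22 → word 0x4f413b84
word = 0x4f413b84 → little-endian bytes:
  [0]=0x84  [1]=0x3b  [2]=0x41  [3]=0x4f

84 3b 41 4f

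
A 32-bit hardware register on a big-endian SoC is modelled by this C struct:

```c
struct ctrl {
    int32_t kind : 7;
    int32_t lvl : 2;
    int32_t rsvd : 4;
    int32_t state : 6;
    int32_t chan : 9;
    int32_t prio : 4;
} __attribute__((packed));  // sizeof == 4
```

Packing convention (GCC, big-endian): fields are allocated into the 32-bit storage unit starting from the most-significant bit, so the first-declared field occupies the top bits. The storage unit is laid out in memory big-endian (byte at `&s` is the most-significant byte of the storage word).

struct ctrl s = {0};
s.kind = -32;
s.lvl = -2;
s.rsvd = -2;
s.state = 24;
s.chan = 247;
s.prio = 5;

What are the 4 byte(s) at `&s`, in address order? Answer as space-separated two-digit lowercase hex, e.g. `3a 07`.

[25+:7] kind=-32 & 0x7f = 0x60; word=0xc0000000
[23+:2] lvl=-2 & 0x3 = 0x2; word=0xc1000000
[19+:4] rsvd=-2 & 0xf = 0xe; word=0xc1700000
[13+:6] state=24 & 0x3f = 0x18; word=0xc1730000
[4+:9] chan=247 & 0x1ff = 0xf7; word=0xc1730f70
[0+:4] prio=5 & 0xf = 0x5; word=0xc1730f75
word = 0xc1730f75 → big-endian bytes:
  [0]=0xc1  [1]=0x73  [2]=0x0f  [3]=0x75

c1 73 0f 75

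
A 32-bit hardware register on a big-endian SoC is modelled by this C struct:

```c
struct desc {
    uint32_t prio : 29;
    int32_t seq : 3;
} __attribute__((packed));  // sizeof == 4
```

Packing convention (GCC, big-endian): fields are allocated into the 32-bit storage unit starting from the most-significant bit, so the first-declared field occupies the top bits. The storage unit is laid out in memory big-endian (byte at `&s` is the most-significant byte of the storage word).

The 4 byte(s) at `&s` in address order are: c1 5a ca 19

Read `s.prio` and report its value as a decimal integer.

405494083

[0]=0xc1 [1]=0x5a [2]=0xca [3]=0x19 (big-endian) → word 0xc15aca19
prio [3+:29] = (word>>3) & 0x1fffffff = 405494083  ←
seq [0+:3] = (word>>0) & 0x7 = 1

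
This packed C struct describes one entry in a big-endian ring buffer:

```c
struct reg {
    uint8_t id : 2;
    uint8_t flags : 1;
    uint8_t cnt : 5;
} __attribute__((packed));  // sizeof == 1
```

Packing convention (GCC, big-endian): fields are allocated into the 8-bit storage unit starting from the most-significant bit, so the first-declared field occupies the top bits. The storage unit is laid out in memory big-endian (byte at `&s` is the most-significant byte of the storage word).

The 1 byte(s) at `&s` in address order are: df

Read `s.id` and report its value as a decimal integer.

3

[0]=0xdf (big-endian) → word 0xdf
id [6+:2] = (word>>6) & 0x3 = 3  ←
flags [5+:1] = (word>>5) & 0x1 = 0
cnt [0+:5] = (word>>0) & 0x1f = 31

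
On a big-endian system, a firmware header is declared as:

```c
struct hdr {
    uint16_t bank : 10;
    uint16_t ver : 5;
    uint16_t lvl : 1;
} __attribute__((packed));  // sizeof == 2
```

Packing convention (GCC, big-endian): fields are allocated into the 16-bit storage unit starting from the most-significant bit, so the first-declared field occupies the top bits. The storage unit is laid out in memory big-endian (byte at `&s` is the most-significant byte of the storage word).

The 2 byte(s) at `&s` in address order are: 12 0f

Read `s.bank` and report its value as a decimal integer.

72

[0]=0x12 [1]=0x0f (big-endian) → word 0x120f
bank:10 @ bit 6 → (0x120f>>6)&0x3ff = 0x48  ←
ver:5 @ bit 1 → (0x120f>>1)&0x1f = 0x7
lvl:1 @ bit 0 → (0x120f>>0)&0x1 = 0x1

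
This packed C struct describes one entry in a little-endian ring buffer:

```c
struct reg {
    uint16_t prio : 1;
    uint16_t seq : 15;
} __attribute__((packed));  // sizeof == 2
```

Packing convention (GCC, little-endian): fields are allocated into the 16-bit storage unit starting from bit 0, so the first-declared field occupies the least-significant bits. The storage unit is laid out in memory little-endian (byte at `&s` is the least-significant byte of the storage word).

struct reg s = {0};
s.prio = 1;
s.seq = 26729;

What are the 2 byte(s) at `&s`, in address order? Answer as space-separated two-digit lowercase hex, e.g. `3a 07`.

[0+:1] prio=1 & 0x1 = 0x1; word=0x0001
[1+:15] seq=26729 & 0x7fff = 0x6869; word=0xd0d3
word = 0xd0d3 → little-endian bytes:
  [0]=0xd3  [1]=0xd0

d3 d0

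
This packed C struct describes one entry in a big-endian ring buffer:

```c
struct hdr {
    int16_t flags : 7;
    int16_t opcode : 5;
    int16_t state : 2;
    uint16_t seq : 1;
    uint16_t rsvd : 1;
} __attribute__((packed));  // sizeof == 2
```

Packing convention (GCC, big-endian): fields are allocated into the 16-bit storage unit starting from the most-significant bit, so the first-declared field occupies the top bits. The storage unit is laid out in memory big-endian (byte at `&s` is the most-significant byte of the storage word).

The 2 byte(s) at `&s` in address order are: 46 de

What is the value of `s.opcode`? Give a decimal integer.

[0]=0x46 [1]=0xde (big-endian) → word 0x46de
flags:7 @ bit 9 → (0x46de>>9)&0x7f = 0x23
opcode:5 @ bit 4 → (0x46de>>4)&0x1f = 0xd  ←
state:2 @ bit 2 → (0x46de>>2)&0x3 = 0x3
seq:1 @ bit 1 → (0x46de>>1)&0x1 = 0x1
rsvd:1 @ bit 0 → (0x46de>>0)&0x1 = 0x0
opcode signed 5b, MSB=0: value = 13

13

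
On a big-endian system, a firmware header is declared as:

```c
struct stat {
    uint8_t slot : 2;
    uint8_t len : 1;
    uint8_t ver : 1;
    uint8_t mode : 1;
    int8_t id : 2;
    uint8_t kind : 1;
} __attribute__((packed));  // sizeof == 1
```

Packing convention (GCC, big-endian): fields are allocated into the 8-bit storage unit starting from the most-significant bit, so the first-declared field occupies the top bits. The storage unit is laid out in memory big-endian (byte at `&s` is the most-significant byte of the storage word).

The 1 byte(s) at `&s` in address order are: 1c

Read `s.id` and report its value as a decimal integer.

-2

[0]=0x1c (big-endian) → word 0x1c
slot:2 @ bit 6 → (0x1c>>6)&0x3 = 0x0
len:1 @ bit 5 → (0x1c>>5)&0x1 = 0x0
ver:1 @ bit 4 → (0x1c>>4)&0x1 = 0x1
mode:1 @ bit 3 → (0x1c>>3)&0x1 = 0x1
id:2 @ bit 1 → (0x1c>>1)&0x3 = 0x2  ←
kind:1 @ bit 0 → (0x1c>>0)&0x1 = 0x0
id signed 2b, MSB=1: 2 - 4 = -2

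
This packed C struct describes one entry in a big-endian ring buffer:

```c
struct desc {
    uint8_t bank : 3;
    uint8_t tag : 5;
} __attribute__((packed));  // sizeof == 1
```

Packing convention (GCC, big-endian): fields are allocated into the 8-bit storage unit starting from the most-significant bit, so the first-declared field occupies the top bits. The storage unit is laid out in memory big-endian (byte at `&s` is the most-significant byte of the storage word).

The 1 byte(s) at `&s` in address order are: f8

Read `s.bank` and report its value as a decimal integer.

7

[0]=0xf8 (big-endian) → word 0xf8
bank [5+:3] = (word>>5) & 0x7 = 7  ←
tag [0+:5] = (word>>0) & 0x1f = 24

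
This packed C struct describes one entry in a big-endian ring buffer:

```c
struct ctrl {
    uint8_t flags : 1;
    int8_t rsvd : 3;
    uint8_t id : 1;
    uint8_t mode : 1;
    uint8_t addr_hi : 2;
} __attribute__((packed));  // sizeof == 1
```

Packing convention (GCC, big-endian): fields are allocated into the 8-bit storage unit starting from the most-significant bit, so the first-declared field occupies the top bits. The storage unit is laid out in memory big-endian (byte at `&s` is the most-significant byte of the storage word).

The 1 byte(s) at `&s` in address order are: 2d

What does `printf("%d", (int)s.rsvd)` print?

2

[0]=0x2d (big-endian) → word 0x2d
flags:1 @ bit 7 → (0x2d>>7)&0x1 = 0x0
rsvd:3 @ bit 4 → (0x2d>>4)&0x7 = 0x2  ←
id:1 @ bit 3 → (0x2d>>3)&0x1 = 0x1
mode:1 @ bit 2 → (0x2d>>2)&0x1 = 0x1
addr_hi:2 @ bit 0 → (0x2d>>0)&0x3 = 0x1
rsvd signed 3b, MSB=0: value = 2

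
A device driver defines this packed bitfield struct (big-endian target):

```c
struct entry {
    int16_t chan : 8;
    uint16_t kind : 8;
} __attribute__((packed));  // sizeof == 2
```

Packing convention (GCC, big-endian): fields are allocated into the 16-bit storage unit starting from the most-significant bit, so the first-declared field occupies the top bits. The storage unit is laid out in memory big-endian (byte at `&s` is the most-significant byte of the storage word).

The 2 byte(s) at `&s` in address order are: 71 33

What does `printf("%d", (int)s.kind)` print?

[0]=0x71 [1]=0x33 (big-endian) → word 0x7133
chan [8+:8] = (word>>8) & 0xff = 113
kind [0+:8] = (word>>0) & 0xff = 51  ←

51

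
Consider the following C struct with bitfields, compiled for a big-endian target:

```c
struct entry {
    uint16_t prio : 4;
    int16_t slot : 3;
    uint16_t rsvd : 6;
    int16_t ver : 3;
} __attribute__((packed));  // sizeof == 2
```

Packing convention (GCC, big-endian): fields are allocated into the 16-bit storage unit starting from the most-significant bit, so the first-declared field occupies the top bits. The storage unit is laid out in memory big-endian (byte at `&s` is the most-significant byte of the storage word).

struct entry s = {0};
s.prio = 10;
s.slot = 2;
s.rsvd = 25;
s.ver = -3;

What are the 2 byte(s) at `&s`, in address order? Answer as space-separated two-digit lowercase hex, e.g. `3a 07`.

a4 cd

prio (4b) val=10 bits=0xa at bit 12: 0xa000
slot (3b) val=2 bits=0x2 at bit 9: 0xa400
rsvd (6b) val=25 bits=0x19 at bit 3: 0xa4c8
ver (3b) val=-3 bits=0x5 at bit 0: 0xa4cd
word = 0xa4cd → big-endian bytes:
  [0]=0xa4  [1]=0xcd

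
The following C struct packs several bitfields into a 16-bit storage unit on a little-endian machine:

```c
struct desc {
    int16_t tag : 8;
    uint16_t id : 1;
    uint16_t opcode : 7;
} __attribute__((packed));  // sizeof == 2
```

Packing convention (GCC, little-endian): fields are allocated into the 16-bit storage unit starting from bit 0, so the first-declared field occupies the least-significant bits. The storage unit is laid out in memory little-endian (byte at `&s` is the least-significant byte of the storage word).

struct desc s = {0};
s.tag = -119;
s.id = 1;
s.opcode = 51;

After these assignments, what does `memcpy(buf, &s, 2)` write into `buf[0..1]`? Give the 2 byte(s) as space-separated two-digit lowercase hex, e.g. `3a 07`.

tag:8 = -119 → 0x89 << 0 → word 0x0089
id:1 = 1 → 0x1 << 8 → word 0x0189
opcode:7 = 51 → 0x33 << 9 → word 0x6789
word = 0x6789 → little-endian bytes:
  [0]=0x89  [1]=0x67

89 67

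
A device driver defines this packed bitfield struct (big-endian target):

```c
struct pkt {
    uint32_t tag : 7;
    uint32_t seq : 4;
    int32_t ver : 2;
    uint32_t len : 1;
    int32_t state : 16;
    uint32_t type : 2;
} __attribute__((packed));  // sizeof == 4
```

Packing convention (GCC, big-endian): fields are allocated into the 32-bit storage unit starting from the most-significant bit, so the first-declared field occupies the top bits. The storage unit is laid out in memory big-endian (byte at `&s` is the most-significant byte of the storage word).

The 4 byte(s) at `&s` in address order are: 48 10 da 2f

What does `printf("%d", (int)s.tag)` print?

[0]=0x48 [1]=0x10 [2]=0xda [3]=0x2f (big-endian) → word 0x4810da2f
tag [25+:7] = (word>>25) & 0x7f = 36  ←
seq [21+:4] = (word>>21) & 0xf = 0
ver [19+:2] = (word>>19) & 0x3 = 2
len [18+:1] = (word>>18) & 0x1 = 0
state [2+:16] = (word>>2) & 0xffff = 13963
type [0+:2] = (word>>0) & 0x3 = 3

36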